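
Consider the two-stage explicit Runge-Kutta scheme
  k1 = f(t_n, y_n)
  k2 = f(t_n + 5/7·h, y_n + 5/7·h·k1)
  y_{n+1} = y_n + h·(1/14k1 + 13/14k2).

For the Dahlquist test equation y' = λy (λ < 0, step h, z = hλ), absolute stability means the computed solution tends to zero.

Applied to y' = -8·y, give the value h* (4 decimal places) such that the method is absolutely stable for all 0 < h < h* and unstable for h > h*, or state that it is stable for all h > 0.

Test eqn y'=λy, z=hλ:
  k1=λy_n ⇒ h·k1=z·y_n;  k2=λ(1+5/7z)y_n ⇒ h·k2=z(1+5/7z)y_n
  y_{n+1}/y_n = 1 + 1/14z + 13/14z(1+5/7z) = 1 + z + 65/98z²
  R(z) = 1 + z + 65/98z².

Find x<0 with |R(x)|<1.
x=-0.4: |R|=0.7061
R=1: x+65/98x²=0 ⇒ x=−98/65=-1.5077; min R=1−1/(4·65/98)=0.6231>−1
Confirm numerically:
  x=-1.344: |R|=0.85408 <1
  x=-1.290: |R|=0.81374 <1
  x=-1.230: |R|=0.77345 <1
  x=-1.784: |R|=1.32695 >1
  x=-1.751: |R|=1.28257 >1
Interval (-1.5077, 0).

(-1.5077,0); λ=-8 ⇒ h* = (98/65)/8 = 0.1885.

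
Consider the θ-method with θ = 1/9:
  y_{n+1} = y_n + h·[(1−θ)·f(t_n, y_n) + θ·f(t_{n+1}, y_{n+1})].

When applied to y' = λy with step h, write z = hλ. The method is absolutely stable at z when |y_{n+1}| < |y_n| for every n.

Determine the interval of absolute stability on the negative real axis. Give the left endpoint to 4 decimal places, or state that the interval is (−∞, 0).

(-2.5714, 0).

Test eqn y'=λy, z=hλ:
  y_{n+1} = y_n + z·[8/9·y_n + 1/9·y_{n+1}] ⇒ (1 − 1/9z)y_{n+1} = (1 + 8/9z)y_n
  so R(z) = (1 + 8/9z)/(1 − 1/9z).

Need |R(x)|<1, x<0.
x=-1.19: |R|=0.0510
R=−1: 1+8/9x = −1+1/9x ⇒ -7/9x=2 ⇒ x=2/(-7/9)=-2.5714
Confirm numerically:
  x=-1.937: |R|=0.59395 <1
  x=-1.762: |R|=0.47352 <1
  x=-1.601: |R|=0.35921 <1
  x=-1.269: |R|=0.11218 <1
  x=-3.062: |R|=1.28470 >1
  x=-2.781: |R|=1.12452 >1
So |R|<1 on (-2.5714, 0).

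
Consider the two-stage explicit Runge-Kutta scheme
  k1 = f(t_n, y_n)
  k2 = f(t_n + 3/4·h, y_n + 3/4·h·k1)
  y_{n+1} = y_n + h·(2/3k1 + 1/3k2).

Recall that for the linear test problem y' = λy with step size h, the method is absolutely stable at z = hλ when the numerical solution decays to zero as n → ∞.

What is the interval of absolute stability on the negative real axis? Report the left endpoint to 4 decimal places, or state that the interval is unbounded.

Set f=λy, z=hλ:
  k1=λy_n ⇒ h·k1=z·y_n;  k2=λ(1+3/4z)y_n ⇒ h·k2=z(1+3/4z)y_n
  y_{n+1}/y_n = 1 + 2/3z + 1/3z(1+3/4z) = 1 + z + 1/4z²
  so R(z) = 1 + z + 1/4z².

Solve |R(x)|<1 on ℝ⁻.
x=-0.76: |R|=0.3844
R=1: x+1/4x²=0 ⇒ x=−4=-4.0000; min R=1−1/(4·1/4)=0.0000>−1
Confirm numerically:
  x=-3.439: |R|=0.51768 <1
  x=-2.464: |R|=0.05382 <1
  x=-2.299: |R|=0.02235 <1
  x=-4.405: |R|=1.44601 >1
  x=-4.195: |R|=1.20451 >1
Interval (-4.0000, 0).

z∈(-4.0000,0).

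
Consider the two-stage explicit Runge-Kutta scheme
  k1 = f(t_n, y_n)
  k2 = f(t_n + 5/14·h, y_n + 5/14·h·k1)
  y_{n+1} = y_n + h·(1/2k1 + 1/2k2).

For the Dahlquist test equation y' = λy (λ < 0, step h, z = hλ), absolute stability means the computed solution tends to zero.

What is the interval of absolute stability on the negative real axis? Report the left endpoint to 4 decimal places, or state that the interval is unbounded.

Test eqn y'=λy, z=hλ:
  k1=λy_n ⇒ h·k1=z·y_n;  k2=λ(1+5/14z)y_n ⇒ h·k2=z(1+5/14z)y_n
  y_{n+1}/y_n = 1 + 1/2z + 1/2z(1+5/14z) = 1 + z + 5/28z²
  Hence R(z) = 1 + z + 5/28z².

Need |R(x)|<1, x<0.
x=-0.48: |R|=0.5611
R=1: x+5/28x²=0 ⇒ x=−28/5=-5.6000; min R=1−1/(4·5/28)=-0.4000>−1
Confirm numerically:
  x=-5.355: |R|=0.76572 <1
  x=-4.632: |R|=0.19933 <1
  x=-2.624: |R|=0.39447 <1
  x=-6.080: |R|=1.52114 >1
  x=-5.710: |R|=1.11216 >1
  x=-5.642: |R|=1.04232 >1
Stable set (-5.6000, 0).

z∈(-5.6000,0).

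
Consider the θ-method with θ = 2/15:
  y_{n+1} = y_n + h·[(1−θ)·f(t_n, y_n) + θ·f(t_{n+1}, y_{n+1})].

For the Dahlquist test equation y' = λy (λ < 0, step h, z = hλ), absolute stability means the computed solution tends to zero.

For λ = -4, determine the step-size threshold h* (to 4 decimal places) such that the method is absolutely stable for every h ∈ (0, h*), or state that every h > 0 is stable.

(-2.7273,0); λ=-4 ⇒ h* = (30/11)/4 = 0.6818.

On y'=λy, z=hλ:
  y_{n+1} = y_n + z·[13/15·y_n + 2/15·y_{n+1}] ⇒ (1 − 2/15z)y_{n+1} = (1 + 13/15z)y_n
  so R(z) = (1 + 13/15z)/(1 − 2/15z).

Need |R(x)|<1, x<0.
x=-0.68: |R|=0.3765
R=−1: 1+13/15x = −1+2/15x ⇒ -11/15x=2 ⇒ x=2/(-11/15)=-2.7273
Confirm numerically:
  x=-1.894: |R|=0.51214 <1
  x=-1.665: |R|=0.36252 <1
  x=-1.233: |R|=0.05891 <1
  x=-2.841: |R|=1.06049 >1
  x=-2.778: |R|=1.02715 >1
Stable set (-2.7273, 0).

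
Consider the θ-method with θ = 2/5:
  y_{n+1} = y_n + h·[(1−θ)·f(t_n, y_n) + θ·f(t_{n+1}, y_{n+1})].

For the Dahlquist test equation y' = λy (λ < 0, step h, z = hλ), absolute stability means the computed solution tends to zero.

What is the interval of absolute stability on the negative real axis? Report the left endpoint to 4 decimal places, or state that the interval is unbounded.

Set f=λy, z=hλ:
  y_{n+1} = y_n + z·[3/5·y_n + 2/5·y_{n+1}] ⇒ (1 − 2/5z)y_{n+1} = (1 + 3/5z)y_n
  so R(z) = (1 + 3/5z)/(1 − 2/5z).

Solve |R(x)|<1 on ℝ⁻.
x=-1.72: |R|=0.0190
R=−1: 1+3/5x = −1+2/5x ⇒ -1/5x=2 ⇒ x=2/(-1/5)=-10.0000
Confirm numerically:
  x=-9.158: |R|=0.96389 <1
  x=-7.096: |R|=0.84869 <1
  x=-6.367: |R|=0.79514 <1
  x=-10.299: |R|=1.01168 >1
  x=-10.281: |R|=1.01099 >1
Stable set (-10.0000, 0).

(-10.0000, 0).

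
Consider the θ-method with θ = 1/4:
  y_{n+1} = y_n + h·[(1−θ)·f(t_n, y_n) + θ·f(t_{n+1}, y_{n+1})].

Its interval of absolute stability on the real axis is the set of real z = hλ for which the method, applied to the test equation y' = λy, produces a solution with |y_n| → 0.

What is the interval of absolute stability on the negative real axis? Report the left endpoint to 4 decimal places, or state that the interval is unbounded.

With y'=λy (z=hλ):
  y_{n+1} = y_n + z·[3/4·y_n + 1/4·y_{n+1}] ⇒ (1 − 1/4z)y_{n+1} = (1 + 3/4z)y_n
  so R(z) = (1 + 3/4z)/(1 − 1/4z).

Boundary: |R(x)|=1, x<0.
x=-0.31: |R|=0.7123
R=−1: 1+3/4x = −1+1/4x ⇒ -1/2x=2 ⇒ x=2/(-1/2)=-4.0000
Confirm numerically:
  x=-3.344: |R|=0.82135 <1
  x=-2.811: |R|=0.65086 <1
  x=-2.188: |R|=0.41435 <1
  x=-1.929: |R|=0.30140 <1
  x=-4.528: |R|=1.12383 >1
  x=-4.471: |R|=1.11120 >1
  x=-4.230: |R|=1.05589 >1
Stable set (-4.0000, 0).

(-4.0000, 0).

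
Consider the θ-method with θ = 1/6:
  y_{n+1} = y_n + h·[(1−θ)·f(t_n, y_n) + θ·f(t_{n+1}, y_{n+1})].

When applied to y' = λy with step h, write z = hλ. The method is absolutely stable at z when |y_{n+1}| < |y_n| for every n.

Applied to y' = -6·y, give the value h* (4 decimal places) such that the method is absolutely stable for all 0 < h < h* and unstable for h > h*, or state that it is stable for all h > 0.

With y'=λy (z=hλ):
  y_{n+1} = y_n + z·[5/6·y_n + 1/6·y_{n+1}] ⇒ (1 − 1/6z)y_{n+1} = (1 + 5/6z)y_n
  so R(z) = (1 + 5/6z)/(1 − 1/6z).

Boundary: |R(x)|=1, x<0.
x=-0.55: |R|=0.4962
R=−1: 1+5/6x = −1+1/6x ⇒ -2/3x=2 ⇒ x=2/(-2/3)=-3.0000
Confirm numerically:
  x=-2.057: |R|=0.53184 <1
  x=-1.659: |R|=0.29965 <1
  x=-1.592: |R|=0.25817 <1
  x=-1.467: |R|=0.17879 <1
  x=-3.404: |R|=1.17184 >1
  x=-3.048: |R|=1.02122 >1
Interval (-3.0000, 0).

(-3.0000,0); λ=-6 ⇒ h* = (3)/6 = 0.5000.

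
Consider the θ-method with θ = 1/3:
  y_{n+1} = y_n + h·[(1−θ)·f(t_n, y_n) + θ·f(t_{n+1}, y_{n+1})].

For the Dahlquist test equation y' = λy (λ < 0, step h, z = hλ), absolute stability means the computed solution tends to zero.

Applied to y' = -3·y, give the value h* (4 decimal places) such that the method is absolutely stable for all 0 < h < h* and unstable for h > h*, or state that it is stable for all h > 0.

(-6.0000,0); λ=-3 ⇒ h* = (6)/3 = 2.0000.

On y'=λy, z=hλ:
  y_{n+1} = y_n + z·[2/3·y_n + 1/3·y_{n+1}] ⇒ (1 − 1/3z)y_{n+1} = (1 + 2/3z)y_n
  so R(z) = (1 + 2/3z)/(1 − 1/3z).

Boundary: |R(x)|=1, x<0.
x=-0.47: |R|=0.5937
R=−1: 1+2/3x = −1+1/3x ⇒ -1/3x=2 ⇒ x=2/(-1/3)=-6.0000
Confirm numerically:
  x=-5.072: |R|=0.88503 <1
  x=-3.646: |R|=0.64580 <1
  x=-3.329: |R|=0.57797 <1
  x=-6.525: |R|=1.05512 >1
  x=-6.338: |R|=1.03620 >1
So |R|<1 on (-6.0000, 0).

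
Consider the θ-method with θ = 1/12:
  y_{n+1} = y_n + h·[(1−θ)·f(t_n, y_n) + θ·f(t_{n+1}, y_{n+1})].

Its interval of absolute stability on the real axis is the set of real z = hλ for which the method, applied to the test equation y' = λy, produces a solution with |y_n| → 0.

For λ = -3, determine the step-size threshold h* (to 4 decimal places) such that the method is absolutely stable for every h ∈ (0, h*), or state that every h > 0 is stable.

With y'=λy (z=hλ):
  y_{n+1} = y_n + z·[11/12·y_n + 1/12·y_{n+1}] ⇒ (1 − 1/12z)y_{n+1} = (1 + 11/12z)y_n
  Hence R(z) = (1 + 11/12z)/(1 − 1/12z).

Boundary: |R(x)|=1, x<0.
x=-0.73: |R|=0.3119
R=−1: 1+11/12x = −1+1/12x ⇒ -5/6x=2 ⇒ x=2/(-5/6)=-2.4000
Confirm numerically:
  x=-2.365: |R|=0.97564 <1
  x=-2.272: |R|=0.91031 <1
  x=-1.491: |R|=0.32622 <1
  x=-1.383: |R|=0.24008 <1
  x=-2.937: |R|=1.35951 >1
  x=-2.792: |R|=1.26501 >1
  x=-2.574: |R|=1.11939 >1
Stable set (-2.4000, 0).

(-2.4000,0); λ=-3 ⇒ h* = (12/5)/3 = 0.8000.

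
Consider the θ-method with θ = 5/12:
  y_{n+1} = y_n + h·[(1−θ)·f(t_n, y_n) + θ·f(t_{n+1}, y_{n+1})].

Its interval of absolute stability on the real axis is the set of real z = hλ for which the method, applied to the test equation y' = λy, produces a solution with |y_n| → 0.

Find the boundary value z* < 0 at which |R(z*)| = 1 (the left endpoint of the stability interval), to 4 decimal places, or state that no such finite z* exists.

left endpoint -12.0000.

On y'=λy, z=hλ:
  y_{n+1} = y_n + z·[7/12·y_n + 5/12·y_{n+1}] ⇒ (1 − 5/12z)y_{n+1} = (1 + 7/12z)y_n
  Hence R(z) = (1 + 7/12z)/(1 − 5/12z).

Solve |R(x)|<1 on ℝ⁻.
x=-1.79: |R|=0.0253
R=−1: 1+7/12x = −1+5/12x ⇒ -1/6x=2 ⇒ x=2/(-1/6)=-12.0000
Confirm numerically:
  x=-8.788: |R|=0.88516 <1
  x=-6.430: |R|=0.74768 <1
  x=-5.667: |R|=0.68598 <1
  x=-12.518: |R|=1.01389 >1
  x=-12.287: |R|=1.00782 >1
So |R|<1 on (-12.0000, 0).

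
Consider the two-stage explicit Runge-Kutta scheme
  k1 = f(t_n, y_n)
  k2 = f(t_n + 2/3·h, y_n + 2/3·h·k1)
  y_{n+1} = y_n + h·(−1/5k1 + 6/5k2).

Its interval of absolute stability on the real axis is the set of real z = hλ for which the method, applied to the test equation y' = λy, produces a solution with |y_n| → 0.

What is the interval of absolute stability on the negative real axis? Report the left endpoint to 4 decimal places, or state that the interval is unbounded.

With y'=λy (z=hλ):
  k1=λy_n ⇒ h·k1=z·y_n;  k2=λ(1+2/3z)y_n ⇒ h·k2=z(1+2/3z)y_n
  y_{n+1}/y_n = 1 − 1/5z + 6/5z(1+2/3z) = 1 + z + 4/5z²
  Hence R(z) = 1 + z + 4/5z².

Boundary: |R(x)|=1, x<0.
x=-1.14: |R|=0.8997
R=1: x+4/5x²=0 ⇒ x=−5/4=-1.2500; min R=1−1/(4·4/5)=0.6875>−1
Confirm numerically:
  x=-1.117: |R|=0.88115 <1
  x=-1.027: |R|=0.81678 <1
  x=-0.954: |R|=0.77409 <1
  x=-1.717: |R|=1.64147 >1
  x=-1.440: |R|=1.21888 >1
So |R|<1 on (-1.2500, 0).

z∈(-1.2500,0).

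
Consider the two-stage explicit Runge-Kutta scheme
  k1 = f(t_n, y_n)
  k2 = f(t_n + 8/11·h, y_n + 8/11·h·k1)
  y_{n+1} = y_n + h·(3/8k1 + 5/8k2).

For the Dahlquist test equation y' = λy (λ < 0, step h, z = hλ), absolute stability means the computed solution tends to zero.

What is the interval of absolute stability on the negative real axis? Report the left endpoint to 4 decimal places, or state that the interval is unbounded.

(-2.2000, 0).

With y'=λy (z=hλ):
  k1=λy_n ⇒ h·k1=z·y_n;  k2=λ(1+8/11z)y_n ⇒ h·k2=z(1+8/11z)y_n
  y_{n+1}/y_n = 1 + 3/8z + 5/8z(1+8/11z) = 1 + z + 5/11z²
  ⇒ R(z) = 1 + z + 5/11z².

Boundary: |R(x)|=1, x<0.
x=-0.38: |R|=0.6856
R=1: x+5/11x²=0 ⇒ x=−11/5=-2.2000; min R=1−1/(4·5/11)=0.4500>−1
Confirm numerically:
  x=-1.742: |R|=0.63735 <1
  x=-1.514: |R|=0.52791 <1
  x=-1.441: |R|=0.50286 <1
  x=-0.996: |R|=0.45492 <1
  x=-2.597: |R|=1.46864 >1
  x=-2.316: |R|=1.12212 >1
  x=-2.231: |R|=1.03144 >1
Interval (-2.2000, 0).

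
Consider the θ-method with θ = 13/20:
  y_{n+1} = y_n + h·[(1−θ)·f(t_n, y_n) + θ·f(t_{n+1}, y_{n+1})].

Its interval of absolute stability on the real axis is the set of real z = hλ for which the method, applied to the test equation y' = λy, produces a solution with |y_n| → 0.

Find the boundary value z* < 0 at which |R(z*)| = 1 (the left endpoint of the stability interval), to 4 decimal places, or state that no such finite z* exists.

interval (−∞, 0).

Set f=λy, z=hλ:
  y_{n+1} = y_n + z·[7/20·y_n + 13/20·y_{n+1}] ⇒ (1 − 13/20z)y_{n+1} = (1 + 7/20z)y_n
  so R(z) = (1 + 7/20z)/(1 − 13/20z).

Solve |R(x)|<1 on ℝ⁻.
x=-0.61: |R|=0.5632
x=-2: |R|=0.1304
x=-10: |R|=0.3333
x=-100: |R|=0.5152
θ=13/20≥1/2 ⇒ |1+7/20x|<|1−13/20x| ∀x<0 ⇒ interval (−∞,0).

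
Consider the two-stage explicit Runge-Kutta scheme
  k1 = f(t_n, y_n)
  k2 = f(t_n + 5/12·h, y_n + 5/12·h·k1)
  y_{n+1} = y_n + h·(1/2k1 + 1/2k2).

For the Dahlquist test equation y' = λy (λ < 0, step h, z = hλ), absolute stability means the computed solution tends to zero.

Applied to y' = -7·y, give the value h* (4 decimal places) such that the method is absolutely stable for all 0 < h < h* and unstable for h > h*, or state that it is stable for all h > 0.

With y'=λy (z=hλ):
  k1=λy_n ⇒ h·k1=z·y_n;  k2=λ(1+5/12z)y_n ⇒ h·k2=z(1+5/12z)y_n
  y_{n+1}/y_n = 1 + 1/2z + 1/2z(1+5/12z) = 1 + z + 5/24z²
  R(z) = 1 + z + 5/24z².

Solve |R(x)|<1 on ℝ⁻.
x=-1.34: |R|=0.0341
R=1: x+5/24x²=0 ⇒ x=−24/5=-4.8000; min R=1−1/(4·5/24)=-0.2000>−1
Confirm numerically:
  x=-4.308: |R|=0.55843 <1
  x=-4.198: |R|=0.47350 <1
  x=-3.405: |R|=0.01042 <1
  x=-2.325: |R|=0.19883 <1
  x=-5.184: |R|=1.41472 >1
  x=-5.105: |R|=1.32438 >1
  x=-4.961: |R|=1.16640 >1
Interval (-4.8000, 0).

(-4.8000,0); λ=-7 ⇒ h* = (24/5)/7 = 0.6857.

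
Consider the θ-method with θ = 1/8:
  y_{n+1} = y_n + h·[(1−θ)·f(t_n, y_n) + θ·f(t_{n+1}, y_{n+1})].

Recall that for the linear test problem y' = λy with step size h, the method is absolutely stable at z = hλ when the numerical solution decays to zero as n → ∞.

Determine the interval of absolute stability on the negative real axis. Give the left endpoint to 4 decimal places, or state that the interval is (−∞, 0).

(-2.6667, 0).

Set f=λy, z=hλ:
  y_{n+1} = y_n + z·[7/8·y_n + 1/8·y_{n+1}] ⇒ (1 − 1/8z)y_{n+1} = (1 + 7/8z)y_n
  ⇒ R(z) = (1 + 7/8z)/(1 − 1/8z).

Solve |R(x)|<1 on ℝ⁻.
x=-0.77: |R|=0.2976
R=−1: 1+7/8x = −1+1/8x ⇒ -3/4x=2 ⇒ x=2/(-3/4)=-2.6667
Confirm numerically:
  x=-2.401: |R|=0.84675 <1
  x=-2.270: |R|=0.76826 <1
  x=-1.256: |R|=0.08557 <1
  x=-2.920: |R|=1.13919 >1
  x=-2.864: |R|=1.10898 >1
  x=-2.822: |R|=1.08612 >1
So |R|<1 on (-2.6667, 0).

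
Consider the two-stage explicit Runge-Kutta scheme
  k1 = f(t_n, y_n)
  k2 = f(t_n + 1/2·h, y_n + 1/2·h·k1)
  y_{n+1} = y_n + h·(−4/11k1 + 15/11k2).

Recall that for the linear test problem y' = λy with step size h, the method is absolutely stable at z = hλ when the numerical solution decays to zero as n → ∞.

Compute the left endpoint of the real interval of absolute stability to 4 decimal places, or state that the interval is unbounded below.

left endpoint -1.4667.

Test eqn y'=λy, z=hλ:
  k1=λy_n ⇒ h·k1=z·y_n;  k2=λ(1+1/2z)y_n ⇒ h·k2=z(1+1/2z)y_n
  y_{n+1}/y_n = 1 − 4/11z + 15/11z(1+1/2z) = 1 + z + 15/22z²
  R(z) = 1 + z + 15/22z².

Solve |R(x)|<1 on ℝ⁻.
x=-0.61: |R|=0.6437
R=1: x+15/22x²=0 ⇒ x=−22/15=-1.4667; min R=1−1/(4·15/22)=0.6333>−1
Confirm numerically:
  x=-1.351: |R|=0.89346 <1
  x=-1.315: |R|=0.86402 <1
  x=-1.215: |R|=0.79152 <1
  x=-0.867: |R|=0.64552 <1
  x=-1.930: |R|=1.60970 >1
  x=-1.704: |R|=1.27574 >1
  x=-1.653: |R|=1.21001 >1
Interval (-1.4667, 0).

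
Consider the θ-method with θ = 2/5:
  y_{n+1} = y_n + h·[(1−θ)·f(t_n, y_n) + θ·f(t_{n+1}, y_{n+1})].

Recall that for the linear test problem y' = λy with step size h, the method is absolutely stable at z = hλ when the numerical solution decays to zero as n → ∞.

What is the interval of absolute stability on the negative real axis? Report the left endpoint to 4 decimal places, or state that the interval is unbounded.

On y'=λy, z=hλ:
  y_{n+1} = y_n + z·[3/5·y_n + 2/5·y_{n+1}] ⇒ (1 − 2/5z)y_{n+1} = (1 + 3/5z)y_n
  Hence R(z) = (1 + 3/5z)/(1 − 2/5z).

Need |R(x)|<1, x<0.
x=-0.64: |R|=0.4904
R=−1: 1+3/5x = −1+2/5x ⇒ -1/5x=2 ⇒ x=2/(-1/5)=-10.0000
Confirm numerically:
  x=-9.549: |R|=0.98128 <1
  x=-6.056: |R|=0.76952 <1
  x=-5.323: |R|=0.70107 <1
  x=-4.444: |R|=0.59994 <1
  x=-10.496: |R|=1.01908 >1
  x=-10.469: |R|=1.01808 >1
Interval (-10.0000, 0).

(-10.0000, 0).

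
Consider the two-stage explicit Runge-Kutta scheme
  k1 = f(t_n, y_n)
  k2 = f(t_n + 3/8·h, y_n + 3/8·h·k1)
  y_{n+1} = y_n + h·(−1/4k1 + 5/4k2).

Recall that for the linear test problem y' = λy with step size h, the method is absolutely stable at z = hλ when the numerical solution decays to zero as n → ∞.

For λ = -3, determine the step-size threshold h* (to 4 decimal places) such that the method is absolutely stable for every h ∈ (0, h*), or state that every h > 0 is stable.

With y'=λy (z=hλ):
  k1=λy_n ⇒ h·k1=z·y_n;  k2=λ(1+3/8z)y_n ⇒ h·k2=z(1+3/8z)y_n
  y_{n+1}/y_n = 1 − 1/4z + 5/4z(1+3/8z) = 1 + z + 15/32z²
  R(z) = 1 + z + 15/32z².

Boundary: |R(x)|=1, x<0.
x=-0.33: |R|=0.7210
R=1: x+15/32x²=0 ⇒ x=−32/15=-2.1333; min R=1−1/(4·15/32)=0.4667>−1
Confirm numerically:
  x=-1.948: |R|=0.83077 <1
  x=-1.621: |R|=0.61071 <1
  x=-1.314: |R|=0.49534 <1
  x=-2.321: |R|=1.20418 >1
  x=-2.250: |R|=1.12305 >1
So |R|<1 on (-2.1333, 0).

(-2.1333,0); λ=-3 ⇒ h* = (32/15)/3 = 0.7111.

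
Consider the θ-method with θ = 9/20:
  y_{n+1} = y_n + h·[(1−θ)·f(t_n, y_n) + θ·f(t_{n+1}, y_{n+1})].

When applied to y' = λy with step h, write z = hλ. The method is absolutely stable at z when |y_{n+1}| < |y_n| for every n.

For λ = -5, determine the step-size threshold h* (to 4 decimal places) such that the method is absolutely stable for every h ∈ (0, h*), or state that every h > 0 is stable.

With y'=λy (z=hλ):
  y_{n+1} = y_n + z·[11/20·y_n + 9/20·y_{n+1}] ⇒ (1 − 9/20z)y_{n+1} = (1 + 11/20z)y_n
  R(z) = (1 + 11/20z)/(1 − 9/20z).

Solve |R(x)|<1 on ℝ⁻.
x=-0.4: |R|=0.6610
R=−1: 1+11/20x = −1+9/20x ⇒ -1/10x=2 ⇒ x=2/(-1/10)=-20.0000
Confirm numerically:
  x=-17.707: |R|=0.97443 <1
  x=-11.528: |R|=0.86308 <1
  x=-9.155: |R|=0.78817 <1
  x=-8.304: |R|=0.75308 <1
  x=-20.324: |R|=1.00319 >1
  x=-20.257: |R|=1.00254 >1
  x=-20.116: |R|=1.00115 >1
Interval (-20.0000, 0).

(-20.0000,0); λ=-5 ⇒ h* = (20)/5 = 4.0000.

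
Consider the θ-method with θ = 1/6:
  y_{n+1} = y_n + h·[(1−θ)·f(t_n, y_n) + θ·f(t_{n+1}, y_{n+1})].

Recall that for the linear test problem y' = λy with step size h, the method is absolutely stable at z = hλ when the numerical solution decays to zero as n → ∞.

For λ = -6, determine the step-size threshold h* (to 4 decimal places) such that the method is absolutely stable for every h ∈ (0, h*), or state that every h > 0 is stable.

Set f=λy, z=hλ:
  y_{n+1} = y_n + z·[5/6·y_n + 1/6·y_{n+1}] ⇒ (1 − 1/6z)y_{n+1} = (1 + 5/6z)y_n
  so R(z) = (1 + 5/6z)/(1 − 1/6z).

Solve |R(x)|<1 on ℝ⁻.
x=-0.61: |R|=0.4463
R=−1: 1+5/6x = −1+1/6x ⇒ -2/3x=2 ⇒ x=2/(-2/3)=-3.0000
Confirm numerically:
  x=-2.588: |R|=0.80810 <1
  x=-2.580: |R|=0.80420 <1
  x=-2.245: |R|=0.63372 <1
  x=-2.112: |R|=0.56213 <1
  x=-3.462: |R|=1.19531 >1
  x=-3.189: |R|=1.08227 >1
  x=-3.044: |R|=1.01946 >1
So |R|<1 on (-3.0000, 0).

(-3.0000,0); λ=-6 ⇒ h* = (3)/6 = 0.5000.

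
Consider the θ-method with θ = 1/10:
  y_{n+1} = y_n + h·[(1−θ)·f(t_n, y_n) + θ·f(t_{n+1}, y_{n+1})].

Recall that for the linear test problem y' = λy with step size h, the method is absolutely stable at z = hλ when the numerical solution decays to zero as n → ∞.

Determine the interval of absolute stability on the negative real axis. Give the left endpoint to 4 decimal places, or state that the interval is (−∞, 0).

z∈(-2.5000,0).

With y'=λy (z=hλ):
  y_{n+1} = y_n + z·[9/10·y_n + 1/10·y_{n+1}] ⇒ (1 − 1/10z)y_{n+1} = (1 + 9/10z)y_n
  so R(z) = (1 + 9/10z)/(1 − 1/10z).

Need |R(x)|<1, x<0.
x=-0.92: |R|=0.1575
R=−1: 1+9/10x = −1+1/10x ⇒ -4/5x=2 ⇒ x=2/(-4/5)=-2.5000
Confirm numerically:
  x=-2.300: |R|=0.86992 <1
  x=-2.117: |R|=0.74713 <1
  x=-1.343: |R|=0.18399 <1
  x=-2.744: |R|=1.15317 >1
  x=-2.688: |R|=1.11854 >1
So |R|<1 on (-2.5000, 0).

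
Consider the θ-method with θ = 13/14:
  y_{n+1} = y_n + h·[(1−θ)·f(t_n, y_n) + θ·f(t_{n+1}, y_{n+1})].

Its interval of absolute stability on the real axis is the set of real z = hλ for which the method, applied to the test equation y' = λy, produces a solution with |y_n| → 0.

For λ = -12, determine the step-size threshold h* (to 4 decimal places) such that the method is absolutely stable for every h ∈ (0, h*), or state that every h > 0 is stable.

(−∞, 0) — no finite endpoint. Any h>0 works for λ=-12.

Set f=λy, z=hλ:
  y_{n+1} = y_n + z·[1/14·y_n + 13/14·y_{n+1}] ⇒ (1 − 13/14z)y_{n+1} = (1 + 1/14z)y_n
  ⇒ R(z) = (1 + 1/14z)/(1 − 13/14z).

Find x<0 with |R(x)|<1.
x=-1.12: |R|=0.4510
x=-2: |R|=0.3000
x=-10: |R|=0.0278
x=-100: |R|=0.0654
θ=13/14≥1/2 ⇒ |1+1/14x|<|1−13/14x| ∀x<0 ⇒ unbounded interval.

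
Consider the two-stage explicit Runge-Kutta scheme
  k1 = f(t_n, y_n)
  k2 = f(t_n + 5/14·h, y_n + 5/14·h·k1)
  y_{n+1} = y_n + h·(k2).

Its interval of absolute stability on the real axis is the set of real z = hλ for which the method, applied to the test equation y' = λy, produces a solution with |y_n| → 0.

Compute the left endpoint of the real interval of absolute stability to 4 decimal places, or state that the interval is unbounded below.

Test eqn y'=λy, z=hλ:
  k1=λy_n ⇒ h·k1=z·y_n;  k2=λ(1+5/14z)y_n ⇒ h·k2=z(1+5/14z)y_n
  y_{n+1}/y_n = 1 + z(1+5/14z) = 1 + z + 5/14z²
  ⇒ R(z) = 1 + z + 5/14z².

Boundary: |R(x)|=1, x<0.
x=-1.72: |R|=0.3366
R=1: x+5/14x²=0 ⇒ x=−14/5=-2.8000; min R=1−1/(4·5/14)=0.3000>−1
Confirm numerically:
  x=-2.346: |R|=0.61961 <1
  x=-2.329: |R|=0.60823 <1
  x=-1.828: |R|=0.36542 <1
  x=-2.999: |R|=1.21314 >1
  x=-2.904: |R|=1.10786 >1
  x=-2.878: |R|=1.08017 >1
So |R|<1 on (-2.8000, 0).

z* = -2.8000.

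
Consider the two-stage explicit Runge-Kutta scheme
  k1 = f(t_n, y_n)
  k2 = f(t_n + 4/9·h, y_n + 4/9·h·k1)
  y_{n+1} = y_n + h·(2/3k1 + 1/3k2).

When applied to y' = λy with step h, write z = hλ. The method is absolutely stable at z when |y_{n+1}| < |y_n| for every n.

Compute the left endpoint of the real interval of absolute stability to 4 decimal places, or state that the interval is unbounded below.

On y'=λy, z=hλ:
  k1=λy_n ⇒ h·k1=z·y_n;  k2=λ(1+4/9z)y_n ⇒ h·k2=z(1+4/9z)y_n
  y_{n+1}/y_n = 1 + 2/3z + 1/3z(1+4/9z) = 1 + z + 4/27z²
  R(z) = 1 + z + 4/27z².

Solve |R(x)|<1 on ℝ⁻.
x=-0.76: |R|=0.3256
R=1: x+4/27x²=0 ⇒ x=−27/4=-6.7500; min R=1−1/(4·4/27)=-0.6875>−1
Confirm numerically:
  x=-5.768: |R|=0.16086 <1
  x=-4.939: |R|=0.32512 <1
  x=-3.436: |R|=0.68695 <1
  x=-7.272: |R|=1.56237 >1
  x=-7.027: |R|=1.28837 >1
Interval (-6.7500, 0).

z* = -6.7500.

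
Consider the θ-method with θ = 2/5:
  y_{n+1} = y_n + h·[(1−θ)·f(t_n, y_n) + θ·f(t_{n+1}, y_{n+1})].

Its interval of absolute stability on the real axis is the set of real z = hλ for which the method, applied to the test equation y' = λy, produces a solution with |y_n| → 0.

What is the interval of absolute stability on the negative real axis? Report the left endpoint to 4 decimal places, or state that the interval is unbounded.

Test eqn y'=λy, z=hλ:
  y_{n+1} = y_n + z·[3/5·y_n + 2/5·y_{n+1}] ⇒ (1 − 2/5z)y_{n+1} = (1 + 3/5z)y_n
  so R(z) = (1 + 3/5z)/(1 − 2/5z).

Find x<0 with |R(x)|<1.
x=-0.41: |R|=0.6478
R=−1: 1+3/5x = −1+2/5x ⇒ -1/5x=2 ⇒ x=2/(-1/5)=-10.0000
Confirm numerically:
  x=-9.641: |R|=0.98522 <1
  x=-8.634: |R|=0.93866 <1
  x=-8.408: |R|=0.92703 <1
  x=-10.583: |R|=1.02228 >1
  x=-10.233: |R|=1.00915 >1
  x=-10.043: |R|=1.00171 >1
Stable set (-10.0000, 0).

(-10.0000, 0).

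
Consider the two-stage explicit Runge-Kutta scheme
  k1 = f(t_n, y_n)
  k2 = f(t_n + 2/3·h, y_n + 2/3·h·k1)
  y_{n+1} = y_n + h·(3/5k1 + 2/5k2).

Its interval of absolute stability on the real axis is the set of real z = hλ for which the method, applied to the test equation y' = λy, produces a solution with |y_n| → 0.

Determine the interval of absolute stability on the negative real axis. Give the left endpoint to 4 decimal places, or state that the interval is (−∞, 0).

Set f=λy, z=hλ:
  k1=λy_n ⇒ h·k1=z·y_n;  k2=λ(1+2/3z)y_n ⇒ h·k2=z(1+2/3z)y_n
  y_{n+1}/y_n = 1 + 3/5z + 2/5z(1+2/3z) = 1 + z + 4/15z²
  so R(z) = 1 + z + 4/15z².

Solve |R(x)|<1 on ℝ⁻.
x=-1.28: |R|=0.1569
R=1: x+4/15x²=0 ⇒ x=−15/4=-3.7500; min R=1−1/(4·4/15)=0.0625>−1
Confirm numerically:
  x=-3.421: |R|=0.69986 <1
  x=-3.279: |R|=0.58816 <1
  x=-2.448: |R|=0.15005 <1
  x=-4.296: |R|=1.62550 >1
  x=-4.286: |R|=1.61261 >1
  x=-4.131: |R|=1.41971 >1
So |R|<1 on (-3.7500, 0).

z∈(-3.7500,0).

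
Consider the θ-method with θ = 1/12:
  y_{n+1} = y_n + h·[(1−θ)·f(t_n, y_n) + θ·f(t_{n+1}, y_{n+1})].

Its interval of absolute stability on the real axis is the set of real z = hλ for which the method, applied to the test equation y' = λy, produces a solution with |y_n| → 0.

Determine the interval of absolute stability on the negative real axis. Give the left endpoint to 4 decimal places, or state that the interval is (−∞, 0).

On y'=λy, z=hλ:
  y_{n+1} = y_n + z·[11/12·y_n + 1/12·y_{n+1}] ⇒ (1 − 1/12z)y_{n+1} = (1 + 11/12z)y_n
  R(z) = (1 + 11/12z)/(1 − 1/12z).

Solve |R(x)|<1 on ℝ⁻.
x=-0.3: |R|=0.7073
R=−1: 1+11/12x = −1+1/12x ⇒ -5/6x=2 ⇒ x=2/(-5/6)=-2.4000
Confirm numerically:
  x=-2.377: |R|=0.98400 <1
  x=-2.239: |R|=0.88693 <1
  x=-2.235: |R|=0.88409 <1
  x=-2.892: |R|=1.33038 >1
  x=-2.572: |R|=1.11803 >1
  x=-2.558: |R|=1.10853 >1
So |R|<1 on (-2.4000, 0).

(-2.4000, 0).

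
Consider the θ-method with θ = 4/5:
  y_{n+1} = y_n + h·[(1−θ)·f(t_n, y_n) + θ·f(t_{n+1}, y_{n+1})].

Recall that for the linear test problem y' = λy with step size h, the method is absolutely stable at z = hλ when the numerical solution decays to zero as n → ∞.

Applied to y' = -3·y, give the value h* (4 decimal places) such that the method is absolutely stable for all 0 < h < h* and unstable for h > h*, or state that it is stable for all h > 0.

Set f=λy, z=hλ:
  y_{n+1} = y_n + z·[1/5·y_n + 4/5·y_{n+1}] ⇒ (1 − 4/5z)y_{n+1} = (1 + 1/5z)y_n
  R(z) = (1 + 1/5z)/(1 − 4/5z).

Need |R(x)|<1, x<0.
x=-0.5: |R|=0.6429
x=-2: |R|=0.2308
x=-10: |R|=0.1111
x=-100: |R|=0.2346
θ=4/5≥1/2 ⇒ |1+1/5x|<|1−4/5x| ∀x<0 ⇒ unbounded interval.

unbounded; (−∞, 0). Any h>0 works for λ=-3.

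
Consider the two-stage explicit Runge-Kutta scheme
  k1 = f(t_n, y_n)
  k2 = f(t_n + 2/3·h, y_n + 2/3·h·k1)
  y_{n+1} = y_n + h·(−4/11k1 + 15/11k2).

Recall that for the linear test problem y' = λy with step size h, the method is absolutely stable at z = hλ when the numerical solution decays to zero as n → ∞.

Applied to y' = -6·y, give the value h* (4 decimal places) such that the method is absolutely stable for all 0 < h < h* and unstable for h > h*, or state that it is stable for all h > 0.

With y'=λy (z=hλ):
  k1=λy_n ⇒ h·k1=z·y_n;  k2=λ(1+2/3z)y_n ⇒ h·k2=z(1+2/3z)y_n
  y_{n+1}/y_n = 1 − 4/11z + 15/11z(1+2/3z) = 1 + z + 10/11z²
  so R(z) = 1 + z + 10/11z².

Solve |R(x)|<1 on ℝ⁻.
x=-1.06: |R|=0.9615
R=1: x+10/11x²=0 ⇒ x=−11/10=-1.1000; min R=1−1/(4·10/11)=0.7250>−1
Confirm numerically:
  x=-1.076: |R|=0.97652 <1
  x=-0.914: |R|=0.84545 <1
  x=-0.792: |R|=0.77824 <1
  x=-0.745: |R|=0.75957 <1
  x=-1.569: |R|=1.66896 >1
  x=-1.128: |R|=1.02871 >1
So |R|<1 on (-1.1000, 0).

(-1.1000,0); λ=-6 ⇒ h* = (11/10)/6 = 0.1833.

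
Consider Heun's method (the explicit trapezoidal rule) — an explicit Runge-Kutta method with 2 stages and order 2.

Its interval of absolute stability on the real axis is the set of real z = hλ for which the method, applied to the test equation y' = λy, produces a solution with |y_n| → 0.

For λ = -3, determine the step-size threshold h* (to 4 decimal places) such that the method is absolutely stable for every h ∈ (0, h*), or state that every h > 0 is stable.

Set f=λy, z=hλ:
  order 2, 2-stage ⇒ R(z)=1+z+z^2/2
  (e.g. R(-1.2)=0.52000, |R|=0.52000)

Boundary: |R(x)|=1, x<0.
x=-1.2: |R|=0.5200
|R(-1.53)|=0.6404 |R(-0.9)|=0.5050 |R(-0.54)|=0.6058
Bisect:
  x_lo=-2.5613 |R|=1.7188  x_hi=-0.1119 |R|=0.8944
  mid=-1.33657 |R|=0.55664 →hi
  mid=-1.94893 |R|=0.95024 →hi
  mid=-2.25511 |R|=1.28765 →lo
  mid=-2.10202 |R|=1.10723 →lo
  mid=-2.02548 |R|=1.02580 →lo
  mid=-1.98721 |R|=0.98729 →hi
  mid=-2.00634 |R|=1.00636 →lo
  ...
  [-2.00006,-1.99991] ⇒ x*=-2.0000
Interval (-2.0000, 0).

(-2.0000,0); λ=-3 ⇒ h* = 0.6667.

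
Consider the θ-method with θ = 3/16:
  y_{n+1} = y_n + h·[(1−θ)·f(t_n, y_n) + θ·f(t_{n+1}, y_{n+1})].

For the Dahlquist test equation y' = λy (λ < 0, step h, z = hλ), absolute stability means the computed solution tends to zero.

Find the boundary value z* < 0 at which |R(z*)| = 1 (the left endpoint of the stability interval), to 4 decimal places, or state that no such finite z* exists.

With y'=λy (z=hλ):
  y_{n+1} = y_n + z·[13/16·y_n + 3/16·y_{n+1}] ⇒ (1 − 3/16z)y_{n+1} = (1 + 13/16z)y_n
  R(z) = (1 + 13/16z)/(1 − 3/16z).

Boundary: |R(x)|=1, x<0.
x=-1.25: |R|=0.0127
R=−1: 1+13/16x = −1+3/16x ⇒ -5/8x=2 ⇒ x=2/(-5/8)=-3.2000
Confirm numerically:
  x=-1.955: |R|=0.43060 <1
  x=-1.937: |R|=0.42093 <1
  x=-1.528: |R|=0.18772 <1
  x=-3.510: |R|=1.11685 >1
  x=-3.448: |R|=1.09414 >1
  x=-3.277: |R|=1.02981 >1
Stable set (-3.2000, 0).

z* = -3.2000.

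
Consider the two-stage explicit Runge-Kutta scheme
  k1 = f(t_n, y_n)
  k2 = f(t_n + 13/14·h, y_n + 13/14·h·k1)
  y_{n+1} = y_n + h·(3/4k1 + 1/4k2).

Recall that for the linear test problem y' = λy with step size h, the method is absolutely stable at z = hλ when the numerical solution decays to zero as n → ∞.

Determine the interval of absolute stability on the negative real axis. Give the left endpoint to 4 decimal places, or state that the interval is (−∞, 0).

(-4.3077, 0).

Test eqn y'=λy, z=hλ:
  k1=λy_n ⇒ h·k1=z·y_n;  k2=λ(1+13/14z)y_n ⇒ h·k2=z(1+13/14z)y_n
  y_{n+1}/y_n = 1 + 3/4z + 1/4z(1+13/14z) = 1 + z + 13/56z²
  Hence R(z) = 1 + z + 13/56z².

Solve |R(x)|<1 on ℝ⁻.
x=-0.5: |R|=0.5580
R=1: x+13/56x²=0 ⇒ x=−56/13=-4.3077; min R=1−1/(4·13/56)=-0.0769>−1
Confirm numerically:
  x=-3.996: |R|=0.71086 <1
  x=-3.529: |R|=0.36207 <1
  x=-2.739: |R|=0.00256 <1
  x=-2.050: |R|=0.07442 <1
  x=-4.852: |R|=1.61308 >1
  x=-4.575: |R|=1.28390 >1
So |R|<1 on (-4.3077, 0).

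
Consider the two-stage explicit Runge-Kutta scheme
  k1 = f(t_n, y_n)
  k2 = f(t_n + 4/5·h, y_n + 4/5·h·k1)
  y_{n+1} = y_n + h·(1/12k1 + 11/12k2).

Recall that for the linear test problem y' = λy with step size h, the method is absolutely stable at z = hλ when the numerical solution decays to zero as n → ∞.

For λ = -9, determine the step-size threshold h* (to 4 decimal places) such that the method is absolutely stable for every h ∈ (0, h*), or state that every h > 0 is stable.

Set f=λy, z=hλ:
  k1=λy_n ⇒ h·k1=z·y_n;  k2=λ(1+4/5z)y_n ⇒ h·k2=z(1+4/5z)y_n
  y_{n+1}/y_n = 1 + 1/12z + 11/12z(1+4/5z) = 1 + z + 11/15z²
  R(z) = 1 + z + 11/15z².

Find x<0 with |R(x)|<1.
x=-1.12: |R|=0.7999
R=1: x+11/15x²=0 ⇒ x=−15/11=-1.3636; min R=1−1/(4·11/15)=0.6591>−1
Confirm numerically:
  x=-0.776: |R|=0.66560 <1
  x=-0.759: |R|=0.66346 <1
  x=-0.680: |R|=0.65909 <1
  x=-0.639: |R|=0.66044 <1
  x=-1.880: |R|=1.71189 >1
  x=-1.782: |R|=1.54672 >1
  x=-1.680: |R|=1.38976 >1
Interval (-1.3636, 0).

(-1.3636,0); λ=-9 ⇒ h* = (15/11)/9 = 0.1515.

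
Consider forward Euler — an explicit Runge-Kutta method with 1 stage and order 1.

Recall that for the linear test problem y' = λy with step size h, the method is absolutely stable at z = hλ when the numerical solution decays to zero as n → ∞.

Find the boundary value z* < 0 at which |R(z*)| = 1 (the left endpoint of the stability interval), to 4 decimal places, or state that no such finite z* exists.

On y'=λy, z=hλ:
  order 1, 1-stage ⇒ R(z)=1+z
  (e.g. R(-0.42)=0.58000, |R|=0.58000)

Find x<0 with |R(x)|<1.
x=-0.42: |R|=0.5800
|R(-2.17)|=1.1700 |R(-1.91)|=0.9100 |R(-1.53)|=0.5300
Bisect:
  x_lo=-2.3575 |R|=1.3575  x_hi=-0.2652 |R|=0.7348
  mid=-1.31138 |R|=0.31138 →hi
  mid=-1.83445 |R|=0.83445 →hi
  mid=-2.09599 |R|=1.09599 →lo
  mid=-1.96522 |R|=0.96522 →hi
  mid=-2.03061 |R|=1.03061 →lo
  mid=-1.99792 |R|=0.99792 →hi
  mid=-2.01426 |R|=1.01426 →lo
  mid=-2.00609 |R|=1.00609 →lo
  ...
  [-2.00009,-1.99996] ⇒ x*=-2.0000
Interval (-2.0000, 0).

left endpoint -2.0000.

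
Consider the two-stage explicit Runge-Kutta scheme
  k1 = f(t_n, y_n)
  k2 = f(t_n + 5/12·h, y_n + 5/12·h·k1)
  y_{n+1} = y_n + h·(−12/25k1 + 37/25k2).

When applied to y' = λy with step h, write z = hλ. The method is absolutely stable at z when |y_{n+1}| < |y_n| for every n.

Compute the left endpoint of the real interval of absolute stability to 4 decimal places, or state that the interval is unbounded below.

z* = -1.6216.

Set f=λy, z=hλ:
  k1=λy_n ⇒ h·k1=z·y_n;  k2=λ(1+5/12z)y_n ⇒ h·k2=z(1+5/12z)y_n
  y_{n+1}/y_n = 1 − 12/25z + 37/25z(1+5/12z) = 1 + z + 37/60z²
  R(z) = 1 + z + 37/60z².

Need |R(x)|<1, x<0.
x=-0.98: |R|=0.6122
R=1: x+37/60x²=0 ⇒ x=−60/37=-1.6216; min R=1−1/(4·37/60)=0.5946>−1
Confirm numerically:
  x=-0.950: |R|=0.60654 <1
  x=-0.945: |R|=0.60570 <1
  x=-0.841: |R|=0.59516 <1
  x=-2.076: |R|=1.58170 >1
  x=-1.963: |R|=1.41324 >1
  x=-1.794: |R|=1.19070 >1
Interval (-1.6216, 0).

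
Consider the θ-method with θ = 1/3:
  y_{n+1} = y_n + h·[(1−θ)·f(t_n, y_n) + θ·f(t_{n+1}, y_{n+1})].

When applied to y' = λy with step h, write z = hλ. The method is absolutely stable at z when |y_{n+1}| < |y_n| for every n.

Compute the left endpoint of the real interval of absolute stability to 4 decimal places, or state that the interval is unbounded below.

On y'=λy, z=hλ:
  y_{n+1} = y_n + z·[2/3·y_n + 1/3·y_{n+1}] ⇒ (1 − 1/3z)y_{n+1} = (1 + 2/3z)y_n
  Hence R(z) = (1 + 2/3z)/(1 − 1/3z).

Boundary: |R(x)|=1, x<0.
x=-0.36: |R|=0.6786
R=−1: 1+2/3x = −1+1/3x ⇒ -1/3x=2 ⇒ x=2/(-1/3)=-6.0000
Confirm numerically:
  x=-5.796: |R|=0.97681 <1
  x=-5.566: |R|=0.94933 <1
  x=-4.776: |R|=0.84259 <1
  x=-3.819: |R|=0.68016 <1
  x=-6.518: |R|=1.05442 >1
  x=-6.163: |R|=1.01779 >1
  x=-6.131: |R|=1.01435 >1
So |R|<1 on (-6.0000, 0).

z* = -6.0000.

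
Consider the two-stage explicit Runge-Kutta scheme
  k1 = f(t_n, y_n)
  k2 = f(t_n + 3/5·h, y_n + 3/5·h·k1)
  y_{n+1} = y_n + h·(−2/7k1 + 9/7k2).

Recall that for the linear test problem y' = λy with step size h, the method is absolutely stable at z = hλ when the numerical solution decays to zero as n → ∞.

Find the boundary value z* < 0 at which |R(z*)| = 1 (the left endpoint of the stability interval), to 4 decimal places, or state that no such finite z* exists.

Set f=λy, z=hλ:
  k1=λy_n ⇒ h·k1=z·y_n;  k2=λ(1+3/5z)y_n ⇒ h·k2=z(1+3/5z)y_n
  y_{n+1}/y_n = 1 − 2/7z + 9/7z(1+3/5z) = 1 + z + 27/35z²
  R(z) = 1 + z + 27/35z².

Solve |R(x)|<1 on ℝ⁻.
x=-1.25: |R|=0.9554
R=1: x+27/35x²=0 ⇒ x=−35/27=-1.2963; min R=1−1/(4·27/35)=0.6759>−1
Confirm numerically:
  x=-1.268: |R|=0.97232 <1
  x=-0.958: |R|=0.74999 <1
  x=-0.918: |R|=0.73210 <1
  x=-1.867: |R|=1.82196 >1
  x=-1.729: |R|=1.57714 >1
  x=-1.324: |R|=1.02830 >1
So |R|<1 on (-1.2963, 0).

z* = -1.2963.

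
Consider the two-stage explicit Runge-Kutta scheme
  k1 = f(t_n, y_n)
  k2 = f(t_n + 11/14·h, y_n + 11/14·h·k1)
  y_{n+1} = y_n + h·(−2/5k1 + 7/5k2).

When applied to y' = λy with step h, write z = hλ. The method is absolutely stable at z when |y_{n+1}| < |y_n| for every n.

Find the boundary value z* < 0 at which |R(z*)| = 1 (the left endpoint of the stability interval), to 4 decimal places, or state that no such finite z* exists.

left endpoint -0.9091.

Test eqn y'=λy, z=hλ:
  k1=λy_n ⇒ h·k1=z·y_n;  k2=λ(1+11/14z)y_n ⇒ h·k2=z(1+11/14z)y_n
  y_{n+1}/y_n = 1 − 2/5z + 7/5z(1+11/14z) = 1 + z + 11/10z²
  Hence R(z) = 1 + z + 11/10z².

Find x<0 with |R(x)|<1.
x=-0.57: |R|=0.7874
R=1: x+11/10x²=0 ⇒ x=−10/11=-0.9091; min R=1−1/(4·11/10)=0.7727>−1
Confirm numerically:
  x=-0.822: |R|=0.92125 <1
  x=-0.804: |R|=0.90706 <1
  x=-0.375: |R|=0.77969 <1
  x=-1.370: |R|=1.69459 >1
  x=-1.008: |R|=1.10967 >1
Stable set (-0.9091, 0).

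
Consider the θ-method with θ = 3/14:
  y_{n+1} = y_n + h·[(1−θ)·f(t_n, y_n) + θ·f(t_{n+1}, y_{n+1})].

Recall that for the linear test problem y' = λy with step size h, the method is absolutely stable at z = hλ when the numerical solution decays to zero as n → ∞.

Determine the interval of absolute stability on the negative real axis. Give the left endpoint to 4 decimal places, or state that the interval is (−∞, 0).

On y'=λy, z=hλ:
  y_{n+1} = y_n + z·[11/14·y_n + 3/14·y_{n+1}] ⇒ (1 − 3/14z)y_{n+1} = (1 + 11/14z)y_n
  R(z) = (1 + 11/14z)/(1 − 3/14z).

Need |R(x)|<1, x<0.
x=-1.43: |R|=0.0946
R=−1: 1+11/14x = −1+3/14x ⇒ -4/7x=2 ⇒ x=2/(-4/7)=-3.5000
Confirm numerically:
  x=-3.325: |R|=0.94161 <1
  x=-2.687: |R|=0.70518 <1
  x=-2.278: |R|=0.53077 <1
  x=-3.976: |R|=1.14687 >1
  x=-3.649: |R|=1.04778 >1
  x=-3.553: |R|=1.01719 >1
So |R|<1 on (-3.5000, 0).

(-3.5000, 0).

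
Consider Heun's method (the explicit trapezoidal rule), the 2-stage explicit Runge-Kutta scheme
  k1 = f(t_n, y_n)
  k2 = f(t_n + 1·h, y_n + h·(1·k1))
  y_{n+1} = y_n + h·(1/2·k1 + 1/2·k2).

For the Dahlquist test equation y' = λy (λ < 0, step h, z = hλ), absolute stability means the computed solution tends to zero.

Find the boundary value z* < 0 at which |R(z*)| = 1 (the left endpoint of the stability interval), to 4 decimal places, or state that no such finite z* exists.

Set f=λy, z=hλ:
  order 2, 2-stage ⇒ R(z)=1+z+z^2/2
  (e.g. R(-0.63)=0.56845, |R|=0.56845)

Solve |R(x)|<1 on ℝ⁻.
x=-0.63: |R|=0.5684
|R(-2.25)|=1.2812 |R(-2.19)|=1.2080 |R(-1.58)|=0.6682
Bisect:
  x_lo=-2.6368 |R|=1.8395  x_hi=-0.3555 |R|=0.7077
  mid=-1.49610 |R|=0.62306 →hi
  mid=-2.06643 |R|=1.06863 →lo
  mid=-1.78127 |R|=0.80519 →hi
  mid=-1.92385 |R|=0.92675 →hi
  mid=-1.99514 |R|=0.99515 →hi
  mid=-2.03078 |R|=1.03126 →lo
  mid=-2.01296 |R|=1.01304 →lo
  mid=-2.00405 |R|=1.00406 →lo
  ...
  [-2.00001,-1.99987] ⇒ x*=-2.0000
So |R|<1 on (-2.0000, 0).

z* = -2.0000.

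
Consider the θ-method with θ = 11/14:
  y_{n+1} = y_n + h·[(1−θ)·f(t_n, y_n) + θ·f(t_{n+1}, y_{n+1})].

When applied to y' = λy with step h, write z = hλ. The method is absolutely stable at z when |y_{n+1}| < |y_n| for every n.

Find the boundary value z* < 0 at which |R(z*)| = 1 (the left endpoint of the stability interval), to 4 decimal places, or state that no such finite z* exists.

(−∞, 0) — no finite endpoint.

Test eqn y'=λy, z=hλ:
  y_{n+1} = y_n + z·[3/14·y_n + 11/14·y_{n+1}] ⇒ (1 − 11/14z)y_{n+1} = (1 + 3/14z)y_n
  ⇒ R(z) = (1 + 3/14z)/(1 − 11/14z).

Solve |R(x)|<1 on ℝ⁻.
x=-0.77: |R|=0.5202
x=-2: |R|=0.2222
x=-10: |R|=0.1290
x=-100: |R|=0.2567
θ=11/14≥1/2 ⇒ |1+3/14x|<|1−11/14x| ∀x<0 ⇒ interval (−∞,0).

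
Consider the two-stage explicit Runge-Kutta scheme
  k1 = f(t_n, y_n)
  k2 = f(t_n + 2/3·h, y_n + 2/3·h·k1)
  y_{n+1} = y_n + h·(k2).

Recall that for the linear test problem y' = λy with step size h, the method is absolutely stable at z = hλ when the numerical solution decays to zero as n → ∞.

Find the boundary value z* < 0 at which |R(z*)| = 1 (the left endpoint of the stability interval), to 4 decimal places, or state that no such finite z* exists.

left endpoint -1.5000.

Set f=λy, z=hλ:
  k1=λy_n ⇒ h·k1=z·y_n;  k2=λ(1+2/3z)y_n ⇒ h·k2=z(1+2/3z)y_n
  y_{n+1}/y_n = 1 + z(1+2/3z) = 1 + z + 2/3z²
  so R(z) = 1 + z + 2/3z².

Boundary: |R(x)|=1, x<0.
x=-1.62: |R|=1.1296
R=1: x+2/3x²=0 ⇒ x=−3/2=-1.5000; min R=1−1/(4·2/3)=0.6250>−1
Confirm numerically:
  x=-1.444: |R|=0.94609 <1
  x=-1.086: |R|=0.70026 <1
  x=-0.951: |R|=0.65193 <1
  x=-0.684: |R|=0.62790 <1
  x=-1.646: |R|=1.16021 >1
  x=-1.640: |R|=1.15307 >1
Interval (-1.5000, 0).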